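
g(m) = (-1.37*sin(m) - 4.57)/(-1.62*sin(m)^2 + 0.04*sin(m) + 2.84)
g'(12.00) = 0.55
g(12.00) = -1.63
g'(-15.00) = -0.84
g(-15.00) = -1.73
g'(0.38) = -1.27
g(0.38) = -1.93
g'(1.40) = -2.04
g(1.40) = -4.53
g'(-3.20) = 0.57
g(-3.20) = -1.64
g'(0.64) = -2.05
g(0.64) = -2.36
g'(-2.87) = -0.01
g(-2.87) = -1.55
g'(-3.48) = 1.17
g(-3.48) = -1.88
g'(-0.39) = 0.22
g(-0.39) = -1.56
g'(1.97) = 3.32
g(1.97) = -3.88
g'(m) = (3.24*sin(m)*cos(m) - 0.04*cos(m))*(-1.37*sin(m) - 4.57)/(-1.62*sin(m)^2 + 0.04*sin(m) + 2.84)^2 - 1.37*cos(m)/(-1.62*sin(m)^2 + 0.04*sin(m) + 2.84) = (-14.8068*sin(m) + 1.1097*cos(2*m) - 4.8177)*cos(m)/(-1.62*sin(m)^2 + 0.04*sin(m) + 2.84)^2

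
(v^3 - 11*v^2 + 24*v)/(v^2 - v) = (v^2 - 11*v + 24)/(v - 1)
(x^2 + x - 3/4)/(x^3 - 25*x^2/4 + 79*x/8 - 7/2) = 2*(2*x + 3)/(4*x^2 - 23*x + 28)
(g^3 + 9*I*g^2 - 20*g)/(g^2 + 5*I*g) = g + 4*I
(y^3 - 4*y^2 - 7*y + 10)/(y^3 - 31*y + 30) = (y + 2)/(y + 6)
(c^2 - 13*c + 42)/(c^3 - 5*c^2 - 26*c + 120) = (c - 7)/(c^2 + c - 20)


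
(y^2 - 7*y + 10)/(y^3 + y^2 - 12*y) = (y^2 - 7*y + 10)/(y*(y^2 + y - 12))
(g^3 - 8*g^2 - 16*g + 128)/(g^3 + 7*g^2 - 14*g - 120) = (g^2 - 4*g - 32)/(g^2 + 11*g + 30)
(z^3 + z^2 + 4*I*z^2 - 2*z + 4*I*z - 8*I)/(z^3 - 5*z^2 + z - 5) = (z^3 + z^2*(1 + 4*I) + z*(-2 + 4*I) - 8*I)/(z^3 - 5*z^2 + z - 5)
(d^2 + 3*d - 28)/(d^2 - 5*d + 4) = (d + 7)/(d - 1)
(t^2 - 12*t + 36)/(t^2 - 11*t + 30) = (t - 6)/(t - 5)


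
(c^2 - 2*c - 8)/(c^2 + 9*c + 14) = (c - 4)/(c + 7)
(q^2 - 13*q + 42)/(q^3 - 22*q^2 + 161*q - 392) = (q - 6)/(q^2 - 15*q + 56)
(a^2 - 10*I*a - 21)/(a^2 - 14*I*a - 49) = (a - 3*I)/(a - 7*I)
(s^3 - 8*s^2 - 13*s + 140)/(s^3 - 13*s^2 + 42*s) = (s^2 - s - 20)/(s*(s - 6))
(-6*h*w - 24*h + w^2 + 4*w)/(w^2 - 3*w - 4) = (6*h*w + 24*h - w^2 - 4*w)/(-w^2 + 3*w + 4)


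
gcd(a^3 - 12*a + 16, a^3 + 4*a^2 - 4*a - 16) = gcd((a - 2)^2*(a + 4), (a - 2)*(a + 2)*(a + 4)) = a^2 + 2*a - 8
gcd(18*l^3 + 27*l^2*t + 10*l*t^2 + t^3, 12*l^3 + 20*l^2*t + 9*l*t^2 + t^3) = 6*l^2 + 7*l*t + t^2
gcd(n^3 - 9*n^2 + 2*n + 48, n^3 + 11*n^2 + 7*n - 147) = n - 3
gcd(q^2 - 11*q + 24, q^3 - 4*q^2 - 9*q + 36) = q - 3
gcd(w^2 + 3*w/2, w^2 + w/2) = w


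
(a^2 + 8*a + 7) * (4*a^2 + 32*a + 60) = 4*a^4 + 64*a^3 + 344*a^2 + 704*a + 420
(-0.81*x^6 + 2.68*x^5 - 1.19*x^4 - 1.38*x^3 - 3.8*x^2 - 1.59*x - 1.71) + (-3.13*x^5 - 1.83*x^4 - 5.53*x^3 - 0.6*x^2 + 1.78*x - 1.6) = -0.81*x^6 - 0.45*x^5 - 3.02*x^4 - 6.91*x^3 - 4.4*x^2 + 0.19*x - 3.31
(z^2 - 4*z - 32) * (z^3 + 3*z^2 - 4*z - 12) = z^5 - z^4 - 48*z^3 - 92*z^2 + 176*z + 384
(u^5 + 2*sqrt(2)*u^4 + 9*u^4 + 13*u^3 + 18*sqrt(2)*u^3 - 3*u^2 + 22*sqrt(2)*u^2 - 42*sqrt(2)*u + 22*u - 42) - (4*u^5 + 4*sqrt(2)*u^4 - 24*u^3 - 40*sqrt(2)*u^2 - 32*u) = -3*u^5 - 2*sqrt(2)*u^4 + 9*u^4 + 18*sqrt(2)*u^3 + 37*u^3 - 3*u^2 + 62*sqrt(2)*u^2 - 42*sqrt(2)*u + 54*u - 42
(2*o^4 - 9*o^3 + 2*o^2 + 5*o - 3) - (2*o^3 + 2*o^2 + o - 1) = 2*o^4 - 11*o^3 + 4*o - 2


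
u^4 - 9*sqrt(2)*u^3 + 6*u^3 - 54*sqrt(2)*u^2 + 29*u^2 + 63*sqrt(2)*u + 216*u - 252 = (u - 1)*(u + 7)*(u - 6*sqrt(2))*(u - 3*sqrt(2))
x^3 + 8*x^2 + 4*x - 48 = (x - 2)*(x + 4)*(x + 6)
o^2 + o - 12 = (o - 3)*(o + 4)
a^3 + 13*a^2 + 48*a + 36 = (a + 1)*(a + 6)^2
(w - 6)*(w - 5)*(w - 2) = w^3 - 13*w^2 + 52*w - 60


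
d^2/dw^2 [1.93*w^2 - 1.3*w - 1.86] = 3.86000000000000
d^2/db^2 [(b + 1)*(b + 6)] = 2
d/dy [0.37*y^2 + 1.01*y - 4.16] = 0.74*y + 1.01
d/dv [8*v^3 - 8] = 24*v^2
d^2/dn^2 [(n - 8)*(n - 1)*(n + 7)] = 6*n - 4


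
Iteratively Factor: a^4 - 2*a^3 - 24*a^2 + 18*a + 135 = (a - 3)*(a^3 + a^2 - 21*a - 45) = (a - 3)*(a + 3)*(a^2 - 2*a - 15) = (a - 3)*(a + 3)^2*(a - 5)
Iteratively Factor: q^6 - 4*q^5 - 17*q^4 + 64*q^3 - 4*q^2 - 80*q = (q - 5)*(q^5 + q^4 - 12*q^3 + 4*q^2 + 16*q) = (q - 5)*(q - 2)*(q^4 + 3*q^3 - 6*q^2 - 8*q) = (q - 5)*(q - 2)*(q + 4)*(q^3 - q^2 - 2*q) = q*(q - 5)*(q - 2)*(q + 4)*(q^2 - q - 2) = q*(q - 5)*(q - 2)^2*(q + 4)*(q + 1)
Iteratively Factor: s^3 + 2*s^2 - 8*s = (s)*(s^2 + 2*s - 8) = s*(s - 2)*(s + 4)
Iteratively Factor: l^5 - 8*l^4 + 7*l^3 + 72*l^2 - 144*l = (l - 4)*(l^4 - 4*l^3 - 9*l^2 + 36*l) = (l - 4)^2*(l^3 - 9*l) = (l - 4)^2*(l - 3)*(l^2 + 3*l) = l*(l - 4)^2*(l - 3)*(l + 3)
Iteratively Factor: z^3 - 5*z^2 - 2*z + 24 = (z + 2)*(z^2 - 7*z + 12) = (z - 3)*(z + 2)*(z - 4)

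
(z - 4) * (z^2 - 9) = z^3 - 4*z^2 - 9*z + 36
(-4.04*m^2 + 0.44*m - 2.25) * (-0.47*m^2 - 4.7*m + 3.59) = 1.8988*m^4 + 18.7812*m^3 - 15.5141*m^2 + 12.1546*m - 8.0775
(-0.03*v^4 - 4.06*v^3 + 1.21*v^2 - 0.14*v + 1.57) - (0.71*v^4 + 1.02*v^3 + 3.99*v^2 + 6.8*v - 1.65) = -0.74*v^4 - 5.08*v^3 - 2.78*v^2 - 6.94*v + 3.22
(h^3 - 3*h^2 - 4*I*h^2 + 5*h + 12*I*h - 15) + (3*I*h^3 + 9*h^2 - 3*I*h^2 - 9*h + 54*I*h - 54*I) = h^3 + 3*I*h^3 + 6*h^2 - 7*I*h^2 - 4*h + 66*I*h - 15 - 54*I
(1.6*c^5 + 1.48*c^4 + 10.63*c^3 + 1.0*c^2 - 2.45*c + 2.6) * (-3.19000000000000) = -5.104*c^5 - 4.7212*c^4 - 33.9097*c^3 - 3.19*c^2 + 7.8155*c - 8.294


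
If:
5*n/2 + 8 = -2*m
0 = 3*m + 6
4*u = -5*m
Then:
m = -2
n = -8/5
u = 5/2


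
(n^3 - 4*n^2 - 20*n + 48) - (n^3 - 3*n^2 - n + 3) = -n^2 - 19*n + 45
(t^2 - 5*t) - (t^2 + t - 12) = 12 - 6*t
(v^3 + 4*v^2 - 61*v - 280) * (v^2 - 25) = v^5 + 4*v^4 - 86*v^3 - 380*v^2 + 1525*v + 7000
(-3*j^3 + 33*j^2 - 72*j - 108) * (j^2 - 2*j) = -3*j^5 + 39*j^4 - 138*j^3 + 36*j^2 + 216*j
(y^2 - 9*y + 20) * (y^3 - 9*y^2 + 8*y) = y^5 - 18*y^4 + 109*y^3 - 252*y^2 + 160*y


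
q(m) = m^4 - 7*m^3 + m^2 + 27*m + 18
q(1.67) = 41.05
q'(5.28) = 40.91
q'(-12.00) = -9933.00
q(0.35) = 27.29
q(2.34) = 26.95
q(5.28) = -64.74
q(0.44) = 29.51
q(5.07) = -70.93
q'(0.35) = 25.30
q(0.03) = 18.81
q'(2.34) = -32.06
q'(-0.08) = 26.70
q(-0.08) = 15.85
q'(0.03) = 27.04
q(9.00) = 1800.00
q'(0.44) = 24.16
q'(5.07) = 18.63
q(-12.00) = 32670.00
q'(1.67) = -9.60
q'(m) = 4*m^3 - 21*m^2 + 2*m + 27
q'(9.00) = 1260.00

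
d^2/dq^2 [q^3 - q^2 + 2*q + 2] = 6*q - 2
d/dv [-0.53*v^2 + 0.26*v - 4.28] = 0.26 - 1.06*v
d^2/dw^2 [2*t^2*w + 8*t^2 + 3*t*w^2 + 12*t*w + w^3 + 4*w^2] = 6*t + 6*w + 8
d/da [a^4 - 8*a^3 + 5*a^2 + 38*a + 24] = 4*a^3 - 24*a^2 + 10*a + 38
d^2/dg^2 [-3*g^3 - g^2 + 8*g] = -18*g - 2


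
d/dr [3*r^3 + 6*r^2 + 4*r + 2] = 9*r^2 + 12*r + 4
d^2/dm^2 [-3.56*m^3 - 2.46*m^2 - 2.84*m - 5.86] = -21.36*m - 4.92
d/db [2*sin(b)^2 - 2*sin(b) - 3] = 2*sin(2*b) - 2*cos(b)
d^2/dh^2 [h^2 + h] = 2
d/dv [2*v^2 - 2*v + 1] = 4*v - 2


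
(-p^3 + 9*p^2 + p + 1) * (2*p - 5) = -2*p^4 + 23*p^3 - 43*p^2 - 3*p - 5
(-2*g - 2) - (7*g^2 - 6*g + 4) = -7*g^2 + 4*g - 6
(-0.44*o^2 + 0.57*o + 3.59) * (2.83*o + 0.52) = -1.2452*o^3 + 1.3843*o^2 + 10.4561*o + 1.8668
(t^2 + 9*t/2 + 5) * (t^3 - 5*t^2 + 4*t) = t^5 - t^4/2 - 27*t^3/2 - 7*t^2 + 20*t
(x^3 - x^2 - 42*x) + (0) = x^3 - x^2 - 42*x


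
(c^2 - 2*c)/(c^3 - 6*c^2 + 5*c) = (c - 2)/(c^2 - 6*c + 5)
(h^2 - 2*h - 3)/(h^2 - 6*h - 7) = (h - 3)/(h - 7)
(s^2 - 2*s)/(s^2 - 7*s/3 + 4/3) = 3*s*(s - 2)/(3*s^2 - 7*s + 4)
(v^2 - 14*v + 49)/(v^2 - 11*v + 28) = (v - 7)/(v - 4)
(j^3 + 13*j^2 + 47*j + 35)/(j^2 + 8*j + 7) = j + 5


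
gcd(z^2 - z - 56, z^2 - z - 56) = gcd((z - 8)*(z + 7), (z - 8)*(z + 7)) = z^2 - z - 56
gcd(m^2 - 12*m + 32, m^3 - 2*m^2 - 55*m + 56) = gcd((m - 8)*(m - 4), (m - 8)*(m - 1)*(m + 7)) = m - 8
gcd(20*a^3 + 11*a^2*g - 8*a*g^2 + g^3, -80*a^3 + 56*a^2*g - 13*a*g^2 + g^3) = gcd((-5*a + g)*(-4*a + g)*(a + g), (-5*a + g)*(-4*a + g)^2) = 20*a^2 - 9*a*g + g^2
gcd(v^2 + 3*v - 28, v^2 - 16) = v - 4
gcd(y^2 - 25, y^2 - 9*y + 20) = y - 5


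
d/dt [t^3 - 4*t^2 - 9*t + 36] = 3*t^2 - 8*t - 9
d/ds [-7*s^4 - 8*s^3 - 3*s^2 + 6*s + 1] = -28*s^3 - 24*s^2 - 6*s + 6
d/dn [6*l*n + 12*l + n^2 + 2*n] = 6*l + 2*n + 2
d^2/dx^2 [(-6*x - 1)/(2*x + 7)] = 160/(2*x + 7)^3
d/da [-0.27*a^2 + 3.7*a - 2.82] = 3.7 - 0.54*a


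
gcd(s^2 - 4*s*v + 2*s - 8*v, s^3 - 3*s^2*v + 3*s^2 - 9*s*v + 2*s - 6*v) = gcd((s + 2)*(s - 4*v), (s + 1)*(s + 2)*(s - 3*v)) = s + 2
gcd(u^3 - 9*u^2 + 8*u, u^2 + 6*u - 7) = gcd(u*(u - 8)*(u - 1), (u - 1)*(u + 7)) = u - 1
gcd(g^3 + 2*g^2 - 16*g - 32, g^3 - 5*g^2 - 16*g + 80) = g^2 - 16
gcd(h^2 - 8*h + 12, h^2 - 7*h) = 1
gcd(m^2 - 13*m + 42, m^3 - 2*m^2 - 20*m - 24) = m - 6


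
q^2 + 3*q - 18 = (q - 3)*(q + 6)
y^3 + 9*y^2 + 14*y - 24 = (y - 1)*(y + 4)*(y + 6)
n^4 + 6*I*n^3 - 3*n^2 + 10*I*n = n*(n - I)*(n + 2*I)*(n + 5*I)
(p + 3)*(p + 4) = p^2 + 7*p + 12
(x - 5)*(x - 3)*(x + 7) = x^3 - x^2 - 41*x + 105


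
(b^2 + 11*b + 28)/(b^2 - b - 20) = (b + 7)/(b - 5)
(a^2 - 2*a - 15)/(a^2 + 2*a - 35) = (a + 3)/(a + 7)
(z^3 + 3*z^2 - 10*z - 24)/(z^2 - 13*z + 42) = (z^3 + 3*z^2 - 10*z - 24)/(z^2 - 13*z + 42)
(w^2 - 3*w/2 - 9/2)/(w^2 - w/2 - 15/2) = (2*w + 3)/(2*w + 5)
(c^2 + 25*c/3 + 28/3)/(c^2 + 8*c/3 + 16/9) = 3*(c + 7)/(3*c + 4)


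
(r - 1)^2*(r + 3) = r^3 + r^2 - 5*r + 3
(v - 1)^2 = v^2 - 2*v + 1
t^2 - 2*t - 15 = (t - 5)*(t + 3)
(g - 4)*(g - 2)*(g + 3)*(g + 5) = g^4 + 2*g^3 - 25*g^2 - 26*g + 120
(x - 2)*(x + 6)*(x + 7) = x^3 + 11*x^2 + 16*x - 84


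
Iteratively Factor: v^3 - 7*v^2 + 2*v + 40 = (v - 4)*(v^2 - 3*v - 10) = (v - 5)*(v - 4)*(v + 2)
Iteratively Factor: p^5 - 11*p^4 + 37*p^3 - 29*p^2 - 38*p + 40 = (p - 5)*(p^4 - 6*p^3 + 7*p^2 + 6*p - 8) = (p - 5)*(p - 2)*(p^3 - 4*p^2 - p + 4) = (p - 5)*(p - 2)*(p - 1)*(p^2 - 3*p - 4) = (p - 5)*(p - 2)*(p - 1)*(p + 1)*(p - 4)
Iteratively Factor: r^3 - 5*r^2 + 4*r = (r - 4)*(r^2 - r) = (r - 4)*(r - 1)*(r)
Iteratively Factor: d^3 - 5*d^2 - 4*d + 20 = (d + 2)*(d^2 - 7*d + 10) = (d - 2)*(d + 2)*(d - 5)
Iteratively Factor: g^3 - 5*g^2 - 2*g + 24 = (g + 2)*(g^2 - 7*g + 12) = (g - 3)*(g + 2)*(g - 4)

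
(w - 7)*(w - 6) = w^2 - 13*w + 42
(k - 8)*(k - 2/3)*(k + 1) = k^3 - 23*k^2/3 - 10*k/3 + 16/3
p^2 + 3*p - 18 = (p - 3)*(p + 6)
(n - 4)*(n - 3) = n^2 - 7*n + 12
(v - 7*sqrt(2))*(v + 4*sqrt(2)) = v^2 - 3*sqrt(2)*v - 56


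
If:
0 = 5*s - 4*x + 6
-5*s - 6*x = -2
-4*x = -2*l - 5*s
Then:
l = 3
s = -14/25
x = 4/5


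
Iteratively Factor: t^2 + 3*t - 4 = (t - 1)*(t + 4)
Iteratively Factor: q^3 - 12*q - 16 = (q + 2)*(q^2 - 2*q - 8) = (q + 2)^2*(q - 4)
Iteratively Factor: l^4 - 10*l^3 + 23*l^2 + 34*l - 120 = (l - 4)*(l^3 - 6*l^2 - l + 30) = (l - 4)*(l + 2)*(l^2 - 8*l + 15) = (l - 4)*(l - 3)*(l + 2)*(l - 5)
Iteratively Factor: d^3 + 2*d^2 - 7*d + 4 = (d - 1)*(d^2 + 3*d - 4) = (d - 1)^2*(d + 4)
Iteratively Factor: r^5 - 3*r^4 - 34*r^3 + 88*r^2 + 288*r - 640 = (r - 4)*(r^4 + r^3 - 30*r^2 - 32*r + 160) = (r - 4)*(r - 2)*(r^3 + 3*r^2 - 24*r - 80) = (r - 4)*(r - 2)*(r + 4)*(r^2 - r - 20) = (r - 5)*(r - 4)*(r - 2)*(r + 4)*(r + 4)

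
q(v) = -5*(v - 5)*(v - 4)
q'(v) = 45 - 10*v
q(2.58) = -17.18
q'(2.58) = 19.20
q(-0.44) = -120.77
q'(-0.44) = 49.40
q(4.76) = 0.91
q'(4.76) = -2.60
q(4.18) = 0.74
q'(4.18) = 3.20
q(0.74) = -69.44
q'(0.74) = 37.60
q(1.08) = -57.23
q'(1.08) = 34.20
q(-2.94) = -275.52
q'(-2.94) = 74.40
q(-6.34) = -586.28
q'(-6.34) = 108.40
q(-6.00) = -550.00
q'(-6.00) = 105.00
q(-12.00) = -1360.00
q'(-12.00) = 165.00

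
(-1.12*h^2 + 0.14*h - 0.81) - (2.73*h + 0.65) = -1.12*h^2 - 2.59*h - 1.46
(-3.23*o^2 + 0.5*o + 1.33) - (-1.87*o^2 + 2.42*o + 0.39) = -1.36*o^2 - 1.92*o + 0.94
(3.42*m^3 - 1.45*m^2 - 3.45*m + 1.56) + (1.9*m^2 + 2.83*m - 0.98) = 3.42*m^3 + 0.45*m^2 - 0.62*m + 0.58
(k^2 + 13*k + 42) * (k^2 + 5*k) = k^4 + 18*k^3 + 107*k^2 + 210*k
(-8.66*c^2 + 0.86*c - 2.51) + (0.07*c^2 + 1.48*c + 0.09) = -8.59*c^2 + 2.34*c - 2.42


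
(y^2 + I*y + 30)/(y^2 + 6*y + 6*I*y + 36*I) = (y - 5*I)/(y + 6)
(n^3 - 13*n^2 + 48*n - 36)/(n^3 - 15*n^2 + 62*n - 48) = (n - 6)/(n - 8)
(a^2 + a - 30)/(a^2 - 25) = (a + 6)/(a + 5)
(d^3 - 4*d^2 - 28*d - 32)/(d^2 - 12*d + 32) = (d^2 + 4*d + 4)/(d - 4)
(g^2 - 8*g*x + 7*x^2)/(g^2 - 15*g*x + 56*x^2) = (-g + x)/(-g + 8*x)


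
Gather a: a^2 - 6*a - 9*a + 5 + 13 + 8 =a^2 - 15*a + 26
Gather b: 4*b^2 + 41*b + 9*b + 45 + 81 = 4*b^2 + 50*b + 126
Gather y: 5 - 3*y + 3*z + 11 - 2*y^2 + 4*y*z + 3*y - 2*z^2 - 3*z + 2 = -2*y^2 + 4*y*z - 2*z^2 + 18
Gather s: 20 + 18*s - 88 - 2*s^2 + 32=-2*s^2 + 18*s - 36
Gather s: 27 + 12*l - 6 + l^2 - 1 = l^2 + 12*l + 20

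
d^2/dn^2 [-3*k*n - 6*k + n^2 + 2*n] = 2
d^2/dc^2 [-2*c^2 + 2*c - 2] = -4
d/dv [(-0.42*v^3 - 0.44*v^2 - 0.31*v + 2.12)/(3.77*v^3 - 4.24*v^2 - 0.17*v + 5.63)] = (3.4396*v^4 + 2.4802*v^3 - 32.3106*v^2 + 13.0232*v - 1.3849)/(14.2129*v^6 - 31.9696*v^5 + 16.6958*v^4 + 43.8918*v^3 - 47.7135*v^2 - 1.9142*v + 31.6969)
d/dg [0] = 0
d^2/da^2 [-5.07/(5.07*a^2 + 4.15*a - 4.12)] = (260.647686*a^2 + 213.35067*a - 5.07*(10.14*a + 4.15)*(20.28*a + 8.3) - 211.808376)/(5.07*a^2 + 4.15*a - 4.12)^3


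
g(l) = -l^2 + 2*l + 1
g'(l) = 2 - 2*l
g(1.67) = 1.55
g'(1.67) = -1.34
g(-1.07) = -2.28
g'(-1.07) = 4.14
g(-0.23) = 0.49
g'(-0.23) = 2.46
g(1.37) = 1.86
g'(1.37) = -0.74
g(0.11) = 1.21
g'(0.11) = 1.78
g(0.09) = 1.17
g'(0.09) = 1.82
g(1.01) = 2.00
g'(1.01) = -0.02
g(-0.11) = 0.77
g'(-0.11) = 2.22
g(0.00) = 1.00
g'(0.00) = 2.00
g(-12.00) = -167.00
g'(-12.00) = 26.00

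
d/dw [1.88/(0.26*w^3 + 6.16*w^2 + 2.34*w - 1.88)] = (-1.4664*w^2 - 23.1616*w - 4.3992)/(0.26*w^3 + 6.16*w^2 + 2.34*w - 1.88)^2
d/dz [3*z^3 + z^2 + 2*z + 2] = 9*z^2 + 2*z + 2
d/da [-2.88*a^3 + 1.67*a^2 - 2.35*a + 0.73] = -8.64*a^2 + 3.34*a - 2.35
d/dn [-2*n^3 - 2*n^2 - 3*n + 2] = -6*n^2 - 4*n - 3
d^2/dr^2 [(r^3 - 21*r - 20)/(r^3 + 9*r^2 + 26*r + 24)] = 2*(-9*r^3 - 33*r^2 - 3*r + 61)/(r^6 + 15*r^5 + 93*r^4 + 305*r^3 + 558*r^2 + 540*r + 216)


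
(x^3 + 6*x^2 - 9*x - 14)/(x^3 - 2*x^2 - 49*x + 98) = (x + 1)/(x - 7)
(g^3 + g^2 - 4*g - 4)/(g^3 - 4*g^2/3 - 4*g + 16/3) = 3*(g + 1)/(3*g - 4)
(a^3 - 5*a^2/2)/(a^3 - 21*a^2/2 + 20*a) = a/(a - 8)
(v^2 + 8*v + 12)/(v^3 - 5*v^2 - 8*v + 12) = (v + 6)/(v^2 - 7*v + 6)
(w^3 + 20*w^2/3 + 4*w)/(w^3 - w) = (w^2 + 20*w/3 + 4)/(w^2 - 1)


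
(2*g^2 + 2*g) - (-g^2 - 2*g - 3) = 3*g^2 + 4*g + 3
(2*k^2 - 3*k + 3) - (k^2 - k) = k^2 - 2*k + 3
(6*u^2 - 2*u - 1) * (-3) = -18*u^2 + 6*u + 3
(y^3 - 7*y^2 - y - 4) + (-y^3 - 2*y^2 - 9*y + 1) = -9*y^2 - 10*y - 3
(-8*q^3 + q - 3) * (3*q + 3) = -24*q^4 - 24*q^3 + 3*q^2 - 6*q - 9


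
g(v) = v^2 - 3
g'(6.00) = 12.00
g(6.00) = 33.00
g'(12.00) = 24.00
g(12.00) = 141.00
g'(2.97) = 5.94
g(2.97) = 5.82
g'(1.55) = 3.10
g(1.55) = -0.60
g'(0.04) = 0.08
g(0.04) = -3.00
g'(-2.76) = -5.52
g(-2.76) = 4.62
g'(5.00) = 10.00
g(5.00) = 22.00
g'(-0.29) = -0.58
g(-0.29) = -2.92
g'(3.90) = 7.80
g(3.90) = 12.21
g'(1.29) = 2.58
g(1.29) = -1.34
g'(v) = 2*v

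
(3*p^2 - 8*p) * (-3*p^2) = -9*p^4 + 24*p^3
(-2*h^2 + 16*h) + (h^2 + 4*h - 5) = -h^2 + 20*h - 5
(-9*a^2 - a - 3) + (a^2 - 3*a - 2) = -8*a^2 - 4*a - 5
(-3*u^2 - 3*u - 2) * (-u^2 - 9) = 3*u^4 + 3*u^3 + 29*u^2 + 27*u + 18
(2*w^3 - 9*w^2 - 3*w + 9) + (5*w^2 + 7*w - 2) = 2*w^3 - 4*w^2 + 4*w + 7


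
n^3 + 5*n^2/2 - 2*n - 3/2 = (n - 1)*(n + 1/2)*(n + 3)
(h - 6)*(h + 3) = h^2 - 3*h - 18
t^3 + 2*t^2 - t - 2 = (t - 1)*(t + 1)*(t + 2)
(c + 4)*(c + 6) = c^2 + 10*c + 24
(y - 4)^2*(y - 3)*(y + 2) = y^4 - 9*y^3 + 18*y^2 + 32*y - 96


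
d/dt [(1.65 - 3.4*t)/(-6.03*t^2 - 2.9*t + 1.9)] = (-20.502*t^2 + 19.899*t - 1.675)/(36.3609*t^4 + 34.974*t^3 - 14.504*t^2 - 11.02*t + 3.61)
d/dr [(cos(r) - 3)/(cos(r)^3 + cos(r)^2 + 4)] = (-9*cos(r)/2 - 4*cos(2*r) + cos(3*r)/2 - 8)*sin(r)/(cos(r)^3 + cos(r)^2 + 4)^2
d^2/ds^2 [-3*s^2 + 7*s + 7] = -6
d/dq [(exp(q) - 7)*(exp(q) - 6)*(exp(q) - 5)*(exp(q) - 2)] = (4*exp(3*q) - 60*exp(2*q) + 286*exp(q) - 424)*exp(q)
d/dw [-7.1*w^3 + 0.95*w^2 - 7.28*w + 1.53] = -21.3*w^2 + 1.9*w - 7.28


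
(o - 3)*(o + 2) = o^2 - o - 6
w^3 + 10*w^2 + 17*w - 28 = (w - 1)*(w + 4)*(w + 7)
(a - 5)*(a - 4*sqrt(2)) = a^2 - 4*sqrt(2)*a - 5*a + 20*sqrt(2)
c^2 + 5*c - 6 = (c - 1)*(c + 6)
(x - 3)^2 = x^2 - 6*x + 9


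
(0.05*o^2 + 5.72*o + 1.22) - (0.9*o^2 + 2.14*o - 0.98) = -0.85*o^2 + 3.58*o + 2.2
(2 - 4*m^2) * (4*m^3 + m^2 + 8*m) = -16*m^5 - 4*m^4 - 24*m^3 + 2*m^2 + 16*m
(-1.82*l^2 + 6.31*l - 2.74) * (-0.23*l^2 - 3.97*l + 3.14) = 0.4186*l^4 + 5.7741*l^3 - 30.1353*l^2 + 30.6912*l - 8.6036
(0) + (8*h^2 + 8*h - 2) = 8*h^2 + 8*h - 2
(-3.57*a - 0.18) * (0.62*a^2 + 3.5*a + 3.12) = -2.2134*a^3 - 12.6066*a^2 - 11.7684*a - 0.5616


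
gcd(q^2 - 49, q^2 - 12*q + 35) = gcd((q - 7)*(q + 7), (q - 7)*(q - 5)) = q - 7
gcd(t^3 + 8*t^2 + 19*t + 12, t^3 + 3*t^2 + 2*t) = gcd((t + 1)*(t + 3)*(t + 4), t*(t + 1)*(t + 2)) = t + 1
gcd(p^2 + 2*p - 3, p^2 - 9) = p + 3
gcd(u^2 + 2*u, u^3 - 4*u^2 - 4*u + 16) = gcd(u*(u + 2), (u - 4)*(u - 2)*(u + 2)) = u + 2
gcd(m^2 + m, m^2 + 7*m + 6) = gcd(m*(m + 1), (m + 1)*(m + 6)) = m + 1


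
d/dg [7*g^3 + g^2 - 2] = g*(21*g + 2)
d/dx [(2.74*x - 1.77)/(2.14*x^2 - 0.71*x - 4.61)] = (-5.8636*x^2 + 7.5756*x - 13.8881)/(4.5796*x^4 - 3.0388*x^3 - 19.2267*x^2 + 6.5462*x + 21.2521)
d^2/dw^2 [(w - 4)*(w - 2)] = 2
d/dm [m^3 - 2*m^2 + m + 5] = 3*m^2 - 4*m + 1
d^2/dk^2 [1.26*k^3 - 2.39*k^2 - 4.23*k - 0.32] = 7.56*k - 4.78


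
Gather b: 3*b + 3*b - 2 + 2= 6*b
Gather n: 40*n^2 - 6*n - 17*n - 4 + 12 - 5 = 40*n^2 - 23*n + 3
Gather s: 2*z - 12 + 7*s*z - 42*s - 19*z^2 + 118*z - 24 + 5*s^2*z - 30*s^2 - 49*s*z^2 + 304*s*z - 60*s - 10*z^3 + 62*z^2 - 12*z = s^2*(5*z - 30) + s*(-49*z^2 + 311*z - 102) - 10*z^3 + 43*z^2 + 108*z - 36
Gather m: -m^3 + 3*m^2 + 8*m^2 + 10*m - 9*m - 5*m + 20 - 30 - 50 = -m^3 + 11*m^2 - 4*m - 60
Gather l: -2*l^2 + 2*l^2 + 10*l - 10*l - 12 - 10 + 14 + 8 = 0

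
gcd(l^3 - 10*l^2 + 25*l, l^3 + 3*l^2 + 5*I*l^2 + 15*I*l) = l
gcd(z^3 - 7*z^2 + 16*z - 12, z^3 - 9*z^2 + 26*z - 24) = z^2 - 5*z + 6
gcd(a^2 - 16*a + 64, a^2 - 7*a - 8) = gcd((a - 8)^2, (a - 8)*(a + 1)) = a - 8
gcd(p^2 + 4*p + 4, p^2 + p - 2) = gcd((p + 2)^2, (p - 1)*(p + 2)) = p + 2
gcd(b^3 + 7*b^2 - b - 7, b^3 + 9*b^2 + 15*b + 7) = b^2 + 8*b + 7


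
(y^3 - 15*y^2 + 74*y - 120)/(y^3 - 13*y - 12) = (y^2 - 11*y + 30)/(y^2 + 4*y + 3)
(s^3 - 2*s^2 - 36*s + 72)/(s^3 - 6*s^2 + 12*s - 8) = (s^2 - 36)/(s^2 - 4*s + 4)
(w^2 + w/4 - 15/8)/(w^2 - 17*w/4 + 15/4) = (w + 3/2)/(w - 3)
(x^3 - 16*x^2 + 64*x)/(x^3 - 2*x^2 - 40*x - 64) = x*(x - 8)/(x^2 + 6*x + 8)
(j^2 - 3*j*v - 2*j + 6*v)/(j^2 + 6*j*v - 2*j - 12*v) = (j - 3*v)/(j + 6*v)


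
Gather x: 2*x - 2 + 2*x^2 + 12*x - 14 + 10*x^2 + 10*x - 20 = 12*x^2 + 24*x - 36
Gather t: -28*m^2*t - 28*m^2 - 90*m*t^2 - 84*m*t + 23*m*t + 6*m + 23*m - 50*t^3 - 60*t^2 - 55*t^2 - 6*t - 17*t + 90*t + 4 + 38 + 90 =-28*m^2 + 29*m - 50*t^3 + t^2*(-90*m - 115) + t*(-28*m^2 - 61*m + 67) + 132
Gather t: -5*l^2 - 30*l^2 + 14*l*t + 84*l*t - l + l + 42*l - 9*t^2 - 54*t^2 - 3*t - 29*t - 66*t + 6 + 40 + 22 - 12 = -35*l^2 + 42*l - 63*t^2 + t*(98*l - 98) + 56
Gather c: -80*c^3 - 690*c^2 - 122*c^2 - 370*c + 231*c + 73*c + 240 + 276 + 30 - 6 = -80*c^3 - 812*c^2 - 66*c + 540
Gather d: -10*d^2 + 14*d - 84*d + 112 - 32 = -10*d^2 - 70*d + 80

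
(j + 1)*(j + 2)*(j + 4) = j^3 + 7*j^2 + 14*j + 8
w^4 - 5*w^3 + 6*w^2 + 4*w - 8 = (w - 2)^3*(w + 1)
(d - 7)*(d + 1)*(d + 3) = d^3 - 3*d^2 - 25*d - 21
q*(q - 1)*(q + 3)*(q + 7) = q^4 + 9*q^3 + 11*q^2 - 21*q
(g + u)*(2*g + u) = 2*g^2 + 3*g*u + u^2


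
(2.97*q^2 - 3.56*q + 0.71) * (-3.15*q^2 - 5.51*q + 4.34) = -9.3555*q^4 - 5.1507*q^3 + 30.2689*q^2 - 19.3625*q + 3.0814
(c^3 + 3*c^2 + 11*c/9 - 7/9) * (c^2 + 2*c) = c^5 + 5*c^4 + 65*c^3/9 + 5*c^2/3 - 14*c/9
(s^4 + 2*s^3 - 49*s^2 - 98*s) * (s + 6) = s^5 + 8*s^4 - 37*s^3 - 392*s^2 - 588*s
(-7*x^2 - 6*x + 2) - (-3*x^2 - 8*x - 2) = -4*x^2 + 2*x + 4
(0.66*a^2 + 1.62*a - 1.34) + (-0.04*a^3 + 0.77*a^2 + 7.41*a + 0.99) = -0.04*a^3 + 1.43*a^2 + 9.03*a - 0.35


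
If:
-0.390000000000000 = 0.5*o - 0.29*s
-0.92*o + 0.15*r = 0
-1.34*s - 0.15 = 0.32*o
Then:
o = -0.74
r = -4.55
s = 0.07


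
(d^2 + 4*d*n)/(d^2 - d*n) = (d + 4*n)/(d - n)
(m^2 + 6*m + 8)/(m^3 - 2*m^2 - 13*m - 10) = (m + 4)/(m^2 - 4*m - 5)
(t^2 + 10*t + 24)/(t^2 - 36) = (t + 4)/(t - 6)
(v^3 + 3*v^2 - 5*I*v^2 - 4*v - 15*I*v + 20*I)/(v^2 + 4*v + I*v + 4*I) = (v^2 - v*(1 + 5*I) + 5*I)/(v + I)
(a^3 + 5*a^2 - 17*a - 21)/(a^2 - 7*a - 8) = (a^2 + 4*a - 21)/(a - 8)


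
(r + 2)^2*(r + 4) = r^3 + 8*r^2 + 20*r + 16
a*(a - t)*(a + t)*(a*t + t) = a^4*t + a^3*t - a^2*t^3 - a*t^3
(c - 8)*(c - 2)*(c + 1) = c^3 - 9*c^2 + 6*c + 16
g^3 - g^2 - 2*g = g*(g - 2)*(g + 1)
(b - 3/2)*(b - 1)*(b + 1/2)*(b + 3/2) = b^4 - b^3/2 - 11*b^2/4 + 9*b/8 + 9/8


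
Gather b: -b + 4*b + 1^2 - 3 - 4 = 3*b - 6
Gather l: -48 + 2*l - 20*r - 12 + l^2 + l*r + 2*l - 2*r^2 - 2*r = l^2 + l*(r + 4) - 2*r^2 - 22*r - 60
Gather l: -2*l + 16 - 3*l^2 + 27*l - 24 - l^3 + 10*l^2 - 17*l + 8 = -l^3 + 7*l^2 + 8*l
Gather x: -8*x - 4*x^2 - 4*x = -4*x^2 - 12*x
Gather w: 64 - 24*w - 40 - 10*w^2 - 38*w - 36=-10*w^2 - 62*w - 12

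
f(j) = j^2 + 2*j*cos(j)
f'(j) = -2*j*sin(j) + 2*j + 2*cos(j)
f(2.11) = 2.29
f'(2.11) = -0.43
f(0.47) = 1.06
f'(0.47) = 2.30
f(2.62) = 2.32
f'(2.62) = 0.90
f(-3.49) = 18.74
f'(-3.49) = -6.48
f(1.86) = 2.40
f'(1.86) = -0.42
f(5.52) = 38.45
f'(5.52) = 20.12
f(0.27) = 0.59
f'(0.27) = 2.32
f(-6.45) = 28.88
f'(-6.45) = -13.07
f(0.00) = 0.00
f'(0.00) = 2.00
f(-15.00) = 247.79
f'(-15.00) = -51.03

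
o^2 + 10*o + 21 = (o + 3)*(o + 7)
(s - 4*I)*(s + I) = s^2 - 3*I*s + 4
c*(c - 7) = c^2 - 7*c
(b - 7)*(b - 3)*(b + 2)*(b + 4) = b^4 - 4*b^3 - 31*b^2 + 46*b + 168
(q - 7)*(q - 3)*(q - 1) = q^3 - 11*q^2 + 31*q - 21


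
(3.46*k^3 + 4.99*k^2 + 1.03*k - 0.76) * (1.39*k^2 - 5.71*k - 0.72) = 4.8094*k^5 - 12.8205*k^4 - 29.5524*k^3 - 10.5305*k^2 + 3.598*k + 0.5472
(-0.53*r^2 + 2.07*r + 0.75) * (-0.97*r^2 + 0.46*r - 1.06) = 0.5141*r^4 - 2.2517*r^3 + 0.7865*r^2 - 1.8492*r - 0.795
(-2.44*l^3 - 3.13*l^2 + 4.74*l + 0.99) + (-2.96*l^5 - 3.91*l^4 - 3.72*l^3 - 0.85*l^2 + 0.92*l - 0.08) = -2.96*l^5 - 3.91*l^4 - 6.16*l^3 - 3.98*l^2 + 5.66*l + 0.91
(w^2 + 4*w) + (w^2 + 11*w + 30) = 2*w^2 + 15*w + 30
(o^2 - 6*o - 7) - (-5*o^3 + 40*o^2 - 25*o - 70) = 5*o^3 - 39*o^2 + 19*o + 63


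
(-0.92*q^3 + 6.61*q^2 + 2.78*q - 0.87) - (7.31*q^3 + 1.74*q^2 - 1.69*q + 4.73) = -8.23*q^3 + 4.87*q^2 + 4.47*q - 5.6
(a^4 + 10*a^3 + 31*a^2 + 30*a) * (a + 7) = a^5 + 17*a^4 + 101*a^3 + 247*a^2 + 210*a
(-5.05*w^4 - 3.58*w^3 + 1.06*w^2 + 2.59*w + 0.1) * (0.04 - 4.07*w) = 20.5535*w^5 + 14.3686*w^4 - 4.4574*w^3 - 10.4989*w^2 - 0.3034*w + 0.004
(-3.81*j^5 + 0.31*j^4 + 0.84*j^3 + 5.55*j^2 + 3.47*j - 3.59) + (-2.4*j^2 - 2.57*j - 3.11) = -3.81*j^5 + 0.31*j^4 + 0.84*j^3 + 3.15*j^2 + 0.9*j - 6.7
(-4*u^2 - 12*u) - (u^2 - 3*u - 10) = -5*u^2 - 9*u + 10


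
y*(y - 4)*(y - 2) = y^3 - 6*y^2 + 8*y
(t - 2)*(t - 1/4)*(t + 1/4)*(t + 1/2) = t^4 - 3*t^3/2 - 17*t^2/16 + 3*t/32 + 1/16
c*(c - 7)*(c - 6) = c^3 - 13*c^2 + 42*c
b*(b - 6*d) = b^2 - 6*b*d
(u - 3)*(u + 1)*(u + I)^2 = u^4 - 2*u^3 + 2*I*u^3 - 4*u^2 - 4*I*u^2 + 2*u - 6*I*u + 3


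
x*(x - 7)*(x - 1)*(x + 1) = x^4 - 7*x^3 - x^2 + 7*x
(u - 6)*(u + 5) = u^2 - u - 30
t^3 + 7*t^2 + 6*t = t*(t + 1)*(t + 6)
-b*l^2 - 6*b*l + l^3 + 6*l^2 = l*(-b + l)*(l + 6)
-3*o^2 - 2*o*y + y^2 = (-3*o + y)*(o + y)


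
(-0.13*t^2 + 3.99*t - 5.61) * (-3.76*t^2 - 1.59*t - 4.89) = 0.4888*t^4 - 14.7957*t^3 + 15.3852*t^2 - 10.5912*t + 27.4329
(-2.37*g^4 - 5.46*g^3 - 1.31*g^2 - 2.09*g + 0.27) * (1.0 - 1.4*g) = 3.318*g^5 + 5.274*g^4 - 3.626*g^3 + 1.616*g^2 - 2.468*g + 0.27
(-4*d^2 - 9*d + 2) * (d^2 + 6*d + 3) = -4*d^4 - 33*d^3 - 64*d^2 - 15*d + 6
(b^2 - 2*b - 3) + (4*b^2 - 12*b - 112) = 5*b^2 - 14*b - 115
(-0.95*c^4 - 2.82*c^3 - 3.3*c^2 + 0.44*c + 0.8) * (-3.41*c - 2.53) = 3.2395*c^5 + 12.0197*c^4 + 18.3876*c^3 + 6.8486*c^2 - 3.8412*c - 2.024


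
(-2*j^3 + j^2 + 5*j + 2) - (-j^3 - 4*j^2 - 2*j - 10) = -j^3 + 5*j^2 + 7*j + 12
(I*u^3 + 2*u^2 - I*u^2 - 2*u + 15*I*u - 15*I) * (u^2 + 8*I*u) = I*u^5 - 6*u^4 - I*u^4 + 6*u^3 + 31*I*u^3 - 120*u^2 - 31*I*u^2 + 120*u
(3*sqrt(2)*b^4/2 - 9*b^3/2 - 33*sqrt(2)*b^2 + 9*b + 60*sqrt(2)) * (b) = 3*sqrt(2)*b^5/2 - 9*b^4/2 - 33*sqrt(2)*b^3 + 9*b^2 + 60*sqrt(2)*b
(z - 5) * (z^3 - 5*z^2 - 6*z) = z^4 - 10*z^3 + 19*z^2 + 30*z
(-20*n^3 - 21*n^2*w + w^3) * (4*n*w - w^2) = -80*n^4*w - 64*n^3*w^2 + 21*n^2*w^3 + 4*n*w^4 - w^5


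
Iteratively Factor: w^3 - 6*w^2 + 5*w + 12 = (w + 1)*(w^2 - 7*w + 12) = (w - 4)*(w + 1)*(w - 3)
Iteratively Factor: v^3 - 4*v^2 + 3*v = (v - 1)*(v^2 - 3*v) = v*(v - 1)*(v - 3)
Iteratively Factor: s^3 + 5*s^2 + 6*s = (s)*(s^2 + 5*s + 6) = s*(s + 2)*(s + 3)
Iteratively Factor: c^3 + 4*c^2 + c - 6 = (c - 1)*(c^2 + 5*c + 6) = (c - 1)*(c + 2)*(c + 3)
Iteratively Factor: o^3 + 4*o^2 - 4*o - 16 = (o + 4)*(o^2 - 4) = (o - 2)*(o + 4)*(o + 2)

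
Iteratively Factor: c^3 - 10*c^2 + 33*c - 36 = (c - 4)*(c^2 - 6*c + 9) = (c - 4)*(c - 3)*(c - 3)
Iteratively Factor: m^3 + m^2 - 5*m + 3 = (m + 3)*(m^2 - 2*m + 1) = (m - 1)*(m + 3)*(m - 1)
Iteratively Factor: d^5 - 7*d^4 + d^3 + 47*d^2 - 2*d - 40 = (d - 4)*(d^4 - 3*d^3 - 11*d^2 + 3*d + 10) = (d - 4)*(d + 1)*(d^3 - 4*d^2 - 7*d + 10) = (d - 4)*(d - 1)*(d + 1)*(d^2 - 3*d - 10) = (d - 5)*(d - 4)*(d - 1)*(d + 1)*(d + 2)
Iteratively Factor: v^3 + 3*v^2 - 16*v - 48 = (v + 4)*(v^2 - v - 12) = (v - 4)*(v + 4)*(v + 3)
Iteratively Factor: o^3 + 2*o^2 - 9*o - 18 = (o + 2)*(o^2 - 9) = (o - 3)*(o + 2)*(o + 3)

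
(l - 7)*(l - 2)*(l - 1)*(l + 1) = l^4 - 9*l^3 + 13*l^2 + 9*l - 14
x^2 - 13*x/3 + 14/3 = (x - 7/3)*(x - 2)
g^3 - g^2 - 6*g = g*(g - 3)*(g + 2)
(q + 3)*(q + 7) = q^2 + 10*q + 21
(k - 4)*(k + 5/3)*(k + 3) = k^3 + 2*k^2/3 - 41*k/3 - 20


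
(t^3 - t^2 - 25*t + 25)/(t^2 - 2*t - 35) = (t^2 - 6*t + 5)/(t - 7)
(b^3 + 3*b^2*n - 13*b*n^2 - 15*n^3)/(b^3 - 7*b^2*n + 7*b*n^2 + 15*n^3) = (b + 5*n)/(b - 5*n)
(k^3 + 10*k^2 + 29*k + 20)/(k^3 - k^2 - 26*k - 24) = (k + 5)/(k - 6)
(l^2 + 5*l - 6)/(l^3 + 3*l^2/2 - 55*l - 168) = 2*(l - 1)/(2*l^2 - 9*l - 56)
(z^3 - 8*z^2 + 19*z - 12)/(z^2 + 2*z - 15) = (z^2 - 5*z + 4)/(z + 5)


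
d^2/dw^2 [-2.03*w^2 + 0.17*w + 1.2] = -4.06000000000000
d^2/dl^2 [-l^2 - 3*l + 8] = -2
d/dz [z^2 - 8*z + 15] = 2*z - 8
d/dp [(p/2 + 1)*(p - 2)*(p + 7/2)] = 3*p^2/2 + 7*p/2 - 2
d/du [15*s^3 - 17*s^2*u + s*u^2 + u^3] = -17*s^2 + 2*s*u + 3*u^2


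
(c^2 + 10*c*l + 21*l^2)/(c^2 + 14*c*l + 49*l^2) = (c + 3*l)/(c + 7*l)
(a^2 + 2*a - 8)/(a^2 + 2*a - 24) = (a^2 + 2*a - 8)/(a^2 + 2*a - 24)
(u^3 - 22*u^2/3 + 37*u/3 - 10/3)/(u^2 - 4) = (3*u^2 - 16*u + 5)/(3*(u + 2))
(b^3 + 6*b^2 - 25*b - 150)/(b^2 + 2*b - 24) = (b^2 - 25)/(b - 4)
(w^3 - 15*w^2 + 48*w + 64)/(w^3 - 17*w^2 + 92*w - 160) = (w^2 - 7*w - 8)/(w^2 - 9*w + 20)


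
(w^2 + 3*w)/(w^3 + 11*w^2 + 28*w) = (w + 3)/(w^2 + 11*w + 28)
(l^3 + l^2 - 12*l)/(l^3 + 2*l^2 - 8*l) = (l - 3)/(l - 2)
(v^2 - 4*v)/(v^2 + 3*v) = (v - 4)/(v + 3)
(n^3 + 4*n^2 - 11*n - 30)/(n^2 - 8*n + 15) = (n^2 + 7*n + 10)/(n - 5)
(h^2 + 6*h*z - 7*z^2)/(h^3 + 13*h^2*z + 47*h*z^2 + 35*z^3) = (h - z)/(h^2 + 6*h*z + 5*z^2)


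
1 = 1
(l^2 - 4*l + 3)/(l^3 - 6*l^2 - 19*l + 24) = (l - 3)/(l^2 - 5*l - 24)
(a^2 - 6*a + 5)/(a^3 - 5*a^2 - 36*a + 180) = (a - 1)/(a^2 - 36)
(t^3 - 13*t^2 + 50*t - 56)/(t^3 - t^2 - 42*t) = (t^2 - 6*t + 8)/(t*(t + 6))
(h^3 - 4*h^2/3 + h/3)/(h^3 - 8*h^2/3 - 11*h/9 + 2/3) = 3*h*(h - 1)/(3*h^2 - 7*h - 6)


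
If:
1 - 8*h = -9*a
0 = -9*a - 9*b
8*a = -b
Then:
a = 0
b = 0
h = 1/8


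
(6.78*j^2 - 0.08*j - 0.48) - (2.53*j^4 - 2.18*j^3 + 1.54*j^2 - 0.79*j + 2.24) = -2.53*j^4 + 2.18*j^3 + 5.24*j^2 + 0.71*j - 2.72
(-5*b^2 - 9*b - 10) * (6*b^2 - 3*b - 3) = -30*b^4 - 39*b^3 - 18*b^2 + 57*b + 30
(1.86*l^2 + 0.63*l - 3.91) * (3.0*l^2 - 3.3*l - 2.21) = 5.58*l^4 - 4.248*l^3 - 17.9196*l^2 + 11.5107*l + 8.6411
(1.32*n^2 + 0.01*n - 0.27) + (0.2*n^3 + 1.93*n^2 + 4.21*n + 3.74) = 0.2*n^3 + 3.25*n^2 + 4.22*n + 3.47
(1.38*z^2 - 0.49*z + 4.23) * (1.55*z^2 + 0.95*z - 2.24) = 2.139*z^4 + 0.5515*z^3 + 2.9998*z^2 + 5.1161*z - 9.4752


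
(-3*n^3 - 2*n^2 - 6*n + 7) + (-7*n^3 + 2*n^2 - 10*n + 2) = -10*n^3 - 16*n + 9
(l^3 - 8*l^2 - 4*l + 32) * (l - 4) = l^4 - 12*l^3 + 28*l^2 + 48*l - 128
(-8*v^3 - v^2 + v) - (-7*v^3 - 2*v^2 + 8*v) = -v^3 + v^2 - 7*v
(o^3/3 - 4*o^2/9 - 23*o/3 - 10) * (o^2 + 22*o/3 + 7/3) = o^5/3 + 2*o^4 - 274*o^3/27 - 1816*o^2/27 - 821*o/9 - 70/3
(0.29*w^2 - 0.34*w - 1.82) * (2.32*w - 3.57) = 0.6728*w^3 - 1.8241*w^2 - 3.0086*w + 6.4974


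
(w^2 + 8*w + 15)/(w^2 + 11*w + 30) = (w + 3)/(w + 6)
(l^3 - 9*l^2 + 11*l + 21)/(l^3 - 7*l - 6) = (l - 7)/(l + 2)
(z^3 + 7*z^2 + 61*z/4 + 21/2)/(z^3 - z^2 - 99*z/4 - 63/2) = (z + 2)/(z - 6)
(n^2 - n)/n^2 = (n - 1)/n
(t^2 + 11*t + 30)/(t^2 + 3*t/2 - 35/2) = 2*(t + 6)/(2*t - 7)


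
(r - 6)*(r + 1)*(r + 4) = r^3 - r^2 - 26*r - 24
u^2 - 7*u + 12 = (u - 4)*(u - 3)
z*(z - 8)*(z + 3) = z^3 - 5*z^2 - 24*z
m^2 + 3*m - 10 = (m - 2)*(m + 5)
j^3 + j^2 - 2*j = j*(j - 1)*(j + 2)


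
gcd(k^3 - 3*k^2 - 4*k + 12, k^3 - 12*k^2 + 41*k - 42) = k^2 - 5*k + 6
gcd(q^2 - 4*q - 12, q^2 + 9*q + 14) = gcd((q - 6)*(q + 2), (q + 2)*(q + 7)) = q + 2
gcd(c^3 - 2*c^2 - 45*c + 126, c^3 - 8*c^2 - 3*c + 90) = c - 6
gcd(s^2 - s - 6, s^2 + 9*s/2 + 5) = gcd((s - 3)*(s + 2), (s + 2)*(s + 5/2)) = s + 2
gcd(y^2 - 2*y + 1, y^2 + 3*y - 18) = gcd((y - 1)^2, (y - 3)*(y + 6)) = 1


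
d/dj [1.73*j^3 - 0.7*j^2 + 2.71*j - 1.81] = 5.19*j^2 - 1.4*j + 2.71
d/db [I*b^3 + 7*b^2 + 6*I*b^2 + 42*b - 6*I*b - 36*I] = 3*I*b^2 + b*(14 + 12*I) + 42 - 6*I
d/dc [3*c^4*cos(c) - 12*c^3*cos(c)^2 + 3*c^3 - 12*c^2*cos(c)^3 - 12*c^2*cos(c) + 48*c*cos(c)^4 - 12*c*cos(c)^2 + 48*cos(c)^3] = -3*c^4*sin(c) + 12*c^3*sin(2*c) + 12*c^3*cos(c) + 21*c^2*sin(c) + 9*c^2*sin(3*c) - 18*c^2*cos(2*c) - 9*c^2 - 36*c*sin(2*c) - 24*c*sin(4*c) - 42*c*cos(c) - 6*c*cos(3*c) - 36*sin(c) - 36*sin(3*c) + 12*cos(2*c)^2 + 18*cos(2*c) + 6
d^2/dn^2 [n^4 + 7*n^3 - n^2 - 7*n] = 12*n^2 + 42*n - 2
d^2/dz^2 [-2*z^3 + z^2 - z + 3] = 2 - 12*z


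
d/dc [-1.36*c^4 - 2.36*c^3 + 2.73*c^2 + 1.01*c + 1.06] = -5.44*c^3 - 7.08*c^2 + 5.46*c + 1.01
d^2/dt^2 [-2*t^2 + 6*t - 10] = -4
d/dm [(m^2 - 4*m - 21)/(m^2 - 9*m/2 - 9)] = 2*(-m^2 + 48*m - 117)/(4*m^4 - 36*m^3 + 9*m^2 + 324*m + 324)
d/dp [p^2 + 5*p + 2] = 2*p + 5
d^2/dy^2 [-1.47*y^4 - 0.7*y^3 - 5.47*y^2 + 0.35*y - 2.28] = -17.64*y^2 - 4.2*y - 10.94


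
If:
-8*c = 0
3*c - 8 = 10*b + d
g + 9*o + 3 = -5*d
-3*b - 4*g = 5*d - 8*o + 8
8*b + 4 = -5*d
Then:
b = -6/7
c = 0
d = 4/7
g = -425/154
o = -53/154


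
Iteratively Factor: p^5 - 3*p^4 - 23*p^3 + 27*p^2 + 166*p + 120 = (p + 3)*(p^4 - 6*p^3 - 5*p^2 + 42*p + 40) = (p + 1)*(p + 3)*(p^3 - 7*p^2 + 2*p + 40) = (p - 4)*(p + 1)*(p + 3)*(p^2 - 3*p - 10) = (p - 5)*(p - 4)*(p + 1)*(p + 3)*(p + 2)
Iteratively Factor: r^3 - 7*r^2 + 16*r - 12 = (r - 2)*(r^2 - 5*r + 6) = (r - 3)*(r - 2)*(r - 2)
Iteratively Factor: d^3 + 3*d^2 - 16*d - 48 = (d + 3)*(d^2 - 16) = (d + 3)*(d + 4)*(d - 4)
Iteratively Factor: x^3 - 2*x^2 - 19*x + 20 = (x - 1)*(x^2 - x - 20) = (x - 5)*(x - 1)*(x + 4)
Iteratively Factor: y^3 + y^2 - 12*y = (y + 4)*(y^2 - 3*y) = y*(y + 4)*(y - 3)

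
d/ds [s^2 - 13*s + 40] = 2*s - 13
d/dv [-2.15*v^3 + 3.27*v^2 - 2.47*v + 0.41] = -6.45*v^2 + 6.54*v - 2.47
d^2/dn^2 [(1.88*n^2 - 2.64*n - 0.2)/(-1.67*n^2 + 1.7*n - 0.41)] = (4.050752*n^3 + 11.070096*n^2 - 14.252448*n + 3.930224)/(4.657463*n^6 - 14.22339*n^5 + 17.909247*n^4 - 11.89694*n^3 + 4.396881*n^2 - 0.85731*n + 0.068921)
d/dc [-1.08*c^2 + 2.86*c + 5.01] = 2.86 - 2.16*c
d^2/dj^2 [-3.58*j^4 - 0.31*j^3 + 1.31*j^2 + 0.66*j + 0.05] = -42.96*j^2 - 1.86*j + 2.62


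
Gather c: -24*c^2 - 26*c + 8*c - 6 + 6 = -24*c^2 - 18*c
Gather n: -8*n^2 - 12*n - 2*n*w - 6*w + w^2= -8*n^2 + n*(-2*w - 12) + w^2 - 6*w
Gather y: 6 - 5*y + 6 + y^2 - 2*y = y^2 - 7*y + 12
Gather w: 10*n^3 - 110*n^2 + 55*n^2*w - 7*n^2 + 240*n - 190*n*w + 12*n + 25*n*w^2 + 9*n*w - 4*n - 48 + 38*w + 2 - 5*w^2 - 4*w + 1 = 10*n^3 - 117*n^2 + 248*n + w^2*(25*n - 5) + w*(55*n^2 - 181*n + 34) - 45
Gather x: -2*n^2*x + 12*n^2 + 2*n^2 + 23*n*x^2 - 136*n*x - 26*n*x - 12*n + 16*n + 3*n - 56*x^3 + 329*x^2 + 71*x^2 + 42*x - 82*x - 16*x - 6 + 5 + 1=14*n^2 + 7*n - 56*x^3 + x^2*(23*n + 400) + x*(-2*n^2 - 162*n - 56)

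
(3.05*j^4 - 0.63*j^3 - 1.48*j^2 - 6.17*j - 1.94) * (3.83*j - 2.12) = 11.6815*j^5 - 8.8789*j^4 - 4.3328*j^3 - 20.4935*j^2 + 5.6502*j + 4.1128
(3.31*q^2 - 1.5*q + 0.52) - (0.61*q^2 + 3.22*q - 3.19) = 2.7*q^2 - 4.72*q + 3.71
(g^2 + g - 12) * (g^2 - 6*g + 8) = g^4 - 5*g^3 - 10*g^2 + 80*g - 96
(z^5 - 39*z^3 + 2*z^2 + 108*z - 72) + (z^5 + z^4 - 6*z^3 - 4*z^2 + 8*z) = 2*z^5 + z^4 - 45*z^3 - 2*z^2 + 116*z - 72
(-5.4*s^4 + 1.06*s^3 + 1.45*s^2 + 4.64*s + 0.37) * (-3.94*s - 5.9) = 21.276*s^5 + 27.6836*s^4 - 11.967*s^3 - 26.8366*s^2 - 28.8338*s - 2.183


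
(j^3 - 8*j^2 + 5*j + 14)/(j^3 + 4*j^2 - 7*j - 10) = (j - 7)/(j + 5)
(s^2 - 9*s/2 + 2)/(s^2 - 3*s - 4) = (s - 1/2)/(s + 1)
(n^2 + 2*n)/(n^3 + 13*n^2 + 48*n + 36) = n*(n + 2)/(n^3 + 13*n^2 + 48*n + 36)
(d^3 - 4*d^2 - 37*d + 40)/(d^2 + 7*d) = (d^3 - 4*d^2 - 37*d + 40)/(d*(d + 7))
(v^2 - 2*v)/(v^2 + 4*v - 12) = v/(v + 6)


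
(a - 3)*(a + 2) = a^2 - a - 6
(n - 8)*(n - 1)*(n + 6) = n^3 - 3*n^2 - 46*n + 48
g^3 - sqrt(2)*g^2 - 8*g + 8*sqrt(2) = (g - 2*sqrt(2))*(g - sqrt(2))*(g + 2*sqrt(2))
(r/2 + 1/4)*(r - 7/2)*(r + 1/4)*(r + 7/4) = r^4/2 - r^3/2 - 117*r^2/32 - 77*r/32 - 49/128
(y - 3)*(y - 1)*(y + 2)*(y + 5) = y^4 + 3*y^3 - 15*y^2 - 19*y + 30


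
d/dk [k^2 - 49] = 2*k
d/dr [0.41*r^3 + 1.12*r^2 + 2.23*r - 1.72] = 1.23*r^2 + 2.24*r + 2.23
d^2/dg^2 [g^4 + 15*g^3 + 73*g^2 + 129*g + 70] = 12*g^2 + 90*g + 146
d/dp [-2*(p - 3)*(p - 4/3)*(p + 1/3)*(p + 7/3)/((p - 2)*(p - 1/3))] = 4*(-81*p^5 + 351*p^4 - 423*p^3 - 210*p^2 + 618*p - 491)/(9*(9*p^4 - 42*p^3 + 61*p^2 - 28*p + 4))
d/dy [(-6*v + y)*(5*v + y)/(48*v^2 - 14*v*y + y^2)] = -13*v/(64*v^2 - 16*v*y + y^2)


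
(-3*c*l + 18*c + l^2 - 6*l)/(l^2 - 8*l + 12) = (-3*c + l)/(l - 2)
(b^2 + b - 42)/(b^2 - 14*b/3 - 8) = 3*(b + 7)/(3*b + 4)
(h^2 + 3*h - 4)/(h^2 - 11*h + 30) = (h^2 + 3*h - 4)/(h^2 - 11*h + 30)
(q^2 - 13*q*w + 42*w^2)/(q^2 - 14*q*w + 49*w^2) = (q - 6*w)/(q - 7*w)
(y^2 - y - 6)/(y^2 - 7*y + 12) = (y + 2)/(y - 4)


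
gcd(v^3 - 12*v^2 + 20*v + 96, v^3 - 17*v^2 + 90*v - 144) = v^2 - 14*v + 48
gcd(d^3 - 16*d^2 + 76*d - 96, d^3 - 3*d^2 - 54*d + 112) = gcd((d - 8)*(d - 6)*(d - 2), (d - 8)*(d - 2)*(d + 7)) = d^2 - 10*d + 16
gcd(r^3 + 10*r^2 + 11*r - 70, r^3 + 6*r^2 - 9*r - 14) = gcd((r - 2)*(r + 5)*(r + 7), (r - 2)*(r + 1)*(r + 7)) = r^2 + 5*r - 14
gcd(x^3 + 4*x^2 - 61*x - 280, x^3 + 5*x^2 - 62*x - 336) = x^2 - x - 56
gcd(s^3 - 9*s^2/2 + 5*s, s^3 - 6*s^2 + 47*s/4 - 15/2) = s^2 - 9*s/2 + 5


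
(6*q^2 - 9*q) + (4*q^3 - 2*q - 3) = 4*q^3 + 6*q^2 - 11*q - 3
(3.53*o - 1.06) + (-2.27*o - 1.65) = 1.26*o - 2.71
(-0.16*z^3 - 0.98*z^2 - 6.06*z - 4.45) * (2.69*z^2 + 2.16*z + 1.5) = -0.4304*z^5 - 2.9818*z^4 - 18.6582*z^3 - 26.5301*z^2 - 18.702*z - 6.675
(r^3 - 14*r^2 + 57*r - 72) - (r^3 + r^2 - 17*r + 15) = -15*r^2 + 74*r - 87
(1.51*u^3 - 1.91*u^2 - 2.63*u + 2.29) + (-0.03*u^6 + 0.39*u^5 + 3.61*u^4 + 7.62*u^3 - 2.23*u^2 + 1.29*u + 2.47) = -0.03*u^6 + 0.39*u^5 + 3.61*u^4 + 9.13*u^3 - 4.14*u^2 - 1.34*u + 4.76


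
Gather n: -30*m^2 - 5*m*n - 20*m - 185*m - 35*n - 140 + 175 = -30*m^2 - 205*m + n*(-5*m - 35) + 35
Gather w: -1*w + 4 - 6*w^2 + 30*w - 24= -6*w^2 + 29*w - 20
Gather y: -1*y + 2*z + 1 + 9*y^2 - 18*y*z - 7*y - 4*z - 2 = 9*y^2 + y*(-18*z - 8) - 2*z - 1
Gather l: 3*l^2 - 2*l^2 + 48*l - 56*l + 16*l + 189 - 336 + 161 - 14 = l^2 + 8*l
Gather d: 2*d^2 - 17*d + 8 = 2*d^2 - 17*d + 8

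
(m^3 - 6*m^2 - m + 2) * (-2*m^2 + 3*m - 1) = -2*m^5 + 15*m^4 - 17*m^3 - m^2 + 7*m - 2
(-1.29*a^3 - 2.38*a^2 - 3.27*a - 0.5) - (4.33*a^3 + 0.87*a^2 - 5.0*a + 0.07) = -5.62*a^3 - 3.25*a^2 + 1.73*a - 0.57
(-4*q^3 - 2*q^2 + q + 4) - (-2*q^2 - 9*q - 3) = -4*q^3 + 10*q + 7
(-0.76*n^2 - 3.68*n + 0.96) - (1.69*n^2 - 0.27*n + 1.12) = -2.45*n^2 - 3.41*n - 0.16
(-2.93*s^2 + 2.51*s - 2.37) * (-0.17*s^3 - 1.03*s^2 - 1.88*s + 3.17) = 0.4981*s^5 + 2.5912*s^4 + 3.326*s^3 - 11.5658*s^2 + 12.4123*s - 7.5129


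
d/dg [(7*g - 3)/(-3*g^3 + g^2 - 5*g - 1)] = (-21*g^3 + 7*g^2 - 35*g + (7*g - 3)*(9*g^2 - 2*g + 5) - 7)/(3*g^3 - g^2 + 5*g + 1)^2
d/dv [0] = 0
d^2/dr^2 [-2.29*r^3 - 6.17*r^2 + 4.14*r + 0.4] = -13.74*r - 12.34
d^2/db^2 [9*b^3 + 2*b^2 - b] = 54*b + 4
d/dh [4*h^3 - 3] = 12*h^2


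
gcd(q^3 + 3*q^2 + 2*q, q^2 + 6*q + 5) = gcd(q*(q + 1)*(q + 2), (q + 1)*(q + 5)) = q + 1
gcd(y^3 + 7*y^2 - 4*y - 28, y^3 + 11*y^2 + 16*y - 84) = y^2 + 5*y - 14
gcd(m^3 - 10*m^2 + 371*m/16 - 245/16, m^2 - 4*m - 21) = m - 7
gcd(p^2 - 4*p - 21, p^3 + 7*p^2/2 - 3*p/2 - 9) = p + 3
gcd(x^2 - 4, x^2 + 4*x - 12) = x - 2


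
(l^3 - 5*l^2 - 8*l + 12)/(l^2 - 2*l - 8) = (l^2 - 7*l + 6)/(l - 4)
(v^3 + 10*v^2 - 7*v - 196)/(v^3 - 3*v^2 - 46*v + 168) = (v + 7)/(v - 6)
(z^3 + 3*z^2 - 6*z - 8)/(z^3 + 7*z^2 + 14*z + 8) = (z - 2)/(z + 2)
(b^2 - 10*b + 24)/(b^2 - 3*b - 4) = (b - 6)/(b + 1)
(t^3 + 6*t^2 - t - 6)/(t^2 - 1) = t + 6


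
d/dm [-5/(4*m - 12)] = 5/(4*(m - 3)^2)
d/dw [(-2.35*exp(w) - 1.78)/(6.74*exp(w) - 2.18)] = 17.1202*exp(w)/(6.74*exp(w) - 2.18)^2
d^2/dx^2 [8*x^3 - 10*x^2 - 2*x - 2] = 48*x - 20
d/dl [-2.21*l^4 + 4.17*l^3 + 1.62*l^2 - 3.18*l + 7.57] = -8.84*l^3 + 12.51*l^2 + 3.24*l - 3.18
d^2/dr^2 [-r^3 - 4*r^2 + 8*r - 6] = -6*r - 8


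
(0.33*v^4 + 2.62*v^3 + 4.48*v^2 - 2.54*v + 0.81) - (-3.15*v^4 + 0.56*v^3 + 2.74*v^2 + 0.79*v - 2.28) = 3.48*v^4 + 2.06*v^3 + 1.74*v^2 - 3.33*v + 3.09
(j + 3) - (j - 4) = 7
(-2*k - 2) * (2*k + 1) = -4*k^2 - 6*k - 2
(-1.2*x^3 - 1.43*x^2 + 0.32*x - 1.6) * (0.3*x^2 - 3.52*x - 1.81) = -0.36*x^5 + 3.795*x^4 + 7.3016*x^3 + 0.9819*x^2 + 5.0528*x + 2.896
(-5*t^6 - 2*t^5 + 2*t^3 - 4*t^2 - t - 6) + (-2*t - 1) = -5*t^6 - 2*t^5 + 2*t^3 - 4*t^2 - 3*t - 7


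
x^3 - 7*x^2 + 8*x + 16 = (x - 4)^2*(x + 1)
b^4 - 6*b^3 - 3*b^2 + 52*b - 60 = (b - 5)*(b - 2)^2*(b + 3)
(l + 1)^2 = l^2 + 2*l + 1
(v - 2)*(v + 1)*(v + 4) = v^3 + 3*v^2 - 6*v - 8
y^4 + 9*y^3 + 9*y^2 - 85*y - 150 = (y - 3)*(y + 2)*(y + 5)^2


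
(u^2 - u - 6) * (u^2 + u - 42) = u^4 - 49*u^2 + 36*u + 252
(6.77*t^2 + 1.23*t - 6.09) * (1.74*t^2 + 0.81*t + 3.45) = 11.7798*t^4 + 7.6239*t^3 + 13.7562*t^2 - 0.6894*t - 21.0105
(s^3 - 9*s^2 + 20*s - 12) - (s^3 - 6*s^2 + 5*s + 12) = -3*s^2 + 15*s - 24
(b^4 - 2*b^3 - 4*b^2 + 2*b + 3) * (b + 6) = b^5 + 4*b^4 - 16*b^3 - 22*b^2 + 15*b + 18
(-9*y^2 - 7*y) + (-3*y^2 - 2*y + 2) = -12*y^2 - 9*y + 2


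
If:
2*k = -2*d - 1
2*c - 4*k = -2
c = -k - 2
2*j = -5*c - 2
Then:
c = -5/3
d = -1/6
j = 19/6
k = -1/3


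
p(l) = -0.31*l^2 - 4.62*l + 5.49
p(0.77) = 1.75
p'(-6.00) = -0.90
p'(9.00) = -10.20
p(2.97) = -10.97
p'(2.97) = -6.46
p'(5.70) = -8.15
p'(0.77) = -5.10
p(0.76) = 1.80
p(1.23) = -0.66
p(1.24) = -0.72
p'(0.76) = -5.09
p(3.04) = -11.42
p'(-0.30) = -4.43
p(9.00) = -61.20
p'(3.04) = -6.50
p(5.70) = -30.92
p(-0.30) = 6.85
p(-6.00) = 22.05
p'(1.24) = -5.39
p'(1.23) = -5.38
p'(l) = -0.62*l - 4.62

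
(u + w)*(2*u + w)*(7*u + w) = 14*u^3 + 23*u^2*w + 10*u*w^2 + w^3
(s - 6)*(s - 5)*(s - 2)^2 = s^4 - 15*s^3 + 78*s^2 - 164*s + 120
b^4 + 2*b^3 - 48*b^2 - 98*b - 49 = (b - 7)*(b + 1)^2*(b + 7)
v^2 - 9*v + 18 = (v - 6)*(v - 3)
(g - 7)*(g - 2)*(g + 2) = g^3 - 7*g^2 - 4*g + 28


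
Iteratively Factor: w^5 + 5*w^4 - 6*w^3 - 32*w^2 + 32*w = (w)*(w^4 + 5*w^3 - 6*w^2 - 32*w + 32) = w*(w + 4)*(w^3 + w^2 - 10*w + 8) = w*(w + 4)^2*(w^2 - 3*w + 2) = w*(w - 2)*(w + 4)^2*(w - 1)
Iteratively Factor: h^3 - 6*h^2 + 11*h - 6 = (h - 2)*(h^2 - 4*h + 3) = (h - 3)*(h - 2)*(h - 1)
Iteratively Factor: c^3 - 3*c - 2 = (c + 1)*(c^2 - c - 2) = (c + 1)^2*(c - 2)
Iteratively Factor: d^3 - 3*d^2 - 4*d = (d + 1)*(d^2 - 4*d) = d*(d + 1)*(d - 4)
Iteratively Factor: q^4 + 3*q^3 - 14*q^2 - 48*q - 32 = (q + 2)*(q^3 + q^2 - 16*q - 16) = (q + 2)*(q + 4)*(q^2 - 3*q - 4) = (q - 4)*(q + 2)*(q + 4)*(q + 1)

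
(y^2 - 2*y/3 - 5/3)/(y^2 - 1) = (y - 5/3)/(y - 1)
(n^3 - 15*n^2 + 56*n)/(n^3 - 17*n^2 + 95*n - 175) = n*(n - 8)/(n^2 - 10*n + 25)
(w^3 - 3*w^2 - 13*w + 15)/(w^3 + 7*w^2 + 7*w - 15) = (w - 5)/(w + 5)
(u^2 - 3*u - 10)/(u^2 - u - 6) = (u - 5)/(u - 3)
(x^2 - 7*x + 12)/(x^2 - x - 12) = (x - 3)/(x + 3)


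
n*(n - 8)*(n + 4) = n^3 - 4*n^2 - 32*n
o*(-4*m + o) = -4*m*o + o^2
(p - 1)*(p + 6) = p^2 + 5*p - 6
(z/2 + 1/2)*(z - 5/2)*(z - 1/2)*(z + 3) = z^4/2 + z^3/2 - 31*z^2/8 - 2*z + 15/8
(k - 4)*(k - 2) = k^2 - 6*k + 8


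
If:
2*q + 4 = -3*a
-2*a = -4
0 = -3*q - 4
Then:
No Solution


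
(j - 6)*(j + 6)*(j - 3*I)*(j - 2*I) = j^4 - 5*I*j^3 - 42*j^2 + 180*I*j + 216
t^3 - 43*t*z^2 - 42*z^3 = (t - 7*z)*(t + z)*(t + 6*z)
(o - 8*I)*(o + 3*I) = o^2 - 5*I*o + 24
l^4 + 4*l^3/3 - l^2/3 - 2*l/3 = l*(l - 2/3)*(l + 1)^2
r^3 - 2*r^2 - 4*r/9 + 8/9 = (r - 2)*(r - 2/3)*(r + 2/3)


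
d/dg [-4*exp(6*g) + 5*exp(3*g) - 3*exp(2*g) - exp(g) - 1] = (-24*exp(5*g) + 15*exp(2*g) - 6*exp(g) - 1)*exp(g)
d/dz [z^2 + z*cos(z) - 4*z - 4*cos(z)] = -z*sin(z) + 2*z + 4*sin(z) + cos(z) - 4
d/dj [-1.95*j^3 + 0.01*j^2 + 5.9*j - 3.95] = -5.85*j^2 + 0.02*j + 5.9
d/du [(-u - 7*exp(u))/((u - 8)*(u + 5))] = (-7*u^2*exp(u) + u^2 + 35*u*exp(u) + 259*exp(u) + 40)/(u^4 - 6*u^3 - 71*u^2 + 240*u + 1600)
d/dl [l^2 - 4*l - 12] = 2*l - 4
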